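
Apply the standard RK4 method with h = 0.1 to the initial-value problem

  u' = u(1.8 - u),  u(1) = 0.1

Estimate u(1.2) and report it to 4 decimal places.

RK4: k1 = f(x_n, u_n); k2 = f(x_n + h/2, u_n + (h/2)·k1); k3 = f(x_n + h/2, u_n + (h/2)·k2); k4 = f(x_n + h, u_n + h·k3); u_{n+1} = u_n + (h/6)·(k1 + 2k2 + 2k3 + k4).
x=1.000000, u=0.100000:
  k1 = f(1.000000, 0.100000) = 0.170000
  k2 = f(1.050000, 0.108500) = 0.183528
  k3 = f(1.050000, 0.109176) = 0.184598
  k4 = f(1.100000, 0.118460) = 0.199195
  u ← 0.100000 + (0.1/6)·(k1 + 2k2 + 2k3 + k4) = 0.118424
x=1.100000, u=0.118424:
  k1 = f(1.100000, 0.118424) = 0.199139
  k2 = f(1.150000, 0.128381) = 0.214604
  k3 = f(1.150000, 0.129154) = 0.215797
  k4 = f(1.200000, 0.140004) = 0.232406
  u ← 0.118424 + (0.1/6)·(k1 + 2k2 + 2k3 + k4) = 0.139963
u(1.2) ≈ 0.1400

0.1400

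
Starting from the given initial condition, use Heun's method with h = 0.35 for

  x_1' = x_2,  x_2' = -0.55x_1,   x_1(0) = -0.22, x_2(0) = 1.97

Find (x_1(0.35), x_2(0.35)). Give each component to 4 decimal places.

0.4769, 1.9460

Heun on (x_1,x_2): k1 = f(t_n, state_n); k2 = f(t_n + h, state_n + h·k1); state_{n+1} = state_n + (h/2)·(k1 + k2).
0.000000: (-0.220000, 1.970000)
  k1 = (1.970000, 0.121000)
  predictor → (0.469500, 2.012350)
  k2 = (2.012350, -0.258225)
  → (0.476911, 1.945986)
(x_1(0.35), x_2(0.35)) ≈ (0.4769, 1.9460)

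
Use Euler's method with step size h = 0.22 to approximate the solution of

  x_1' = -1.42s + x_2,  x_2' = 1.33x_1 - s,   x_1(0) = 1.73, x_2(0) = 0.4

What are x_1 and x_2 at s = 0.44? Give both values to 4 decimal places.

1.9486, 1.3897

Euler on (x_1,x_2): x_1_{n+1} = x_1_n + h·x_1', x_2_{n+1} = x_2_n + h·x_2'.
0.000000: (1.730000, 0.400000); f=(0.400000, 2.300900) → (1.818000, 0.906198)
0.220000: (1.818000, 0.906198); f=(0.593798, 2.197940) → (1.948636, 1.389745)
(x_1(0.44), x_2(0.44)) ≈ (1.9486, 1.3897)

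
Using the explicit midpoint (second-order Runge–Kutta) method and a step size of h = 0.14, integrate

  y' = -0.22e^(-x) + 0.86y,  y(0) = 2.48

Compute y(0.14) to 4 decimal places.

Midpoint: k1 = f(x_n, y_n); k2 = f(x_n + h/2, y_n + (h/2)·k1); y_{n+1} = y_n + h·k2.
x=0.000000, y=2.480000:
  k1 = f(0.000000, 2.480000) = 1.912800
  k2 = f(0.070000, 2.613896) = 2.042824
  y ← 2.480000 + 0.14·2.042824 = 2.765995
y(0.14) ≈ 2.7660

2.7660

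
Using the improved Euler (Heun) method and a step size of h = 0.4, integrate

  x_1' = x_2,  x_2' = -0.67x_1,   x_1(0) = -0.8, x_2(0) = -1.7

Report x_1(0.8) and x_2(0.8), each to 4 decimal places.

-1.9179, -0.9346

Heun on (x_1,x_2): k1 = f(x_n, state_n); k2 = f(x_n + h, state_n + h·k1); state_{n+1} = state_n + (h/2)·(k1 + k2).
0.000000: (-0.800000, -1.700000)
  k1 = (-1.700000, 0.536000)
  predictor → (-1.480000, -1.485600)
  k2 = (-1.485600, 0.991600)
  → (-1.437120, -1.394480)
0.400000: (-1.437120, -1.394480)
  k1 = (-1.394480, 0.962870)
  predictor → (-1.994912, -1.009332)
  k2 = (-1.009332, 1.336591)
  → (-1.917882, -0.934588)
(x_1(0.8), x_2(0.8)) ≈ (-1.9179, -0.9346)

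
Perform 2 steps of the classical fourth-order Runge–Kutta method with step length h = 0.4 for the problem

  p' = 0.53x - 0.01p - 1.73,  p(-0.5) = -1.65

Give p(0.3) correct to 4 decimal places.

-3.0573

RK4: k1 = f(x_n, p_n); k2 = f(x_n + h/2, p_n + (h/2)·k1); k3 = f(x_n + h/2, p_n + (h/2)·k2); k4 = f(x_n + h, p_n + h·k3); p_{n+1} = p_n + (h/6)·(k1 + 2k2 + 2k3 + k4).
x=-0.500000, p=-1.650000:
  k1 = f(-0.500000, -1.650000) = -1.978500
  k2 = f(-0.300000, -2.045700) = -1.868543
  k3 = f(-0.300000, -2.023709) = -1.868763
  k4 = f(-0.100000, -2.397505) = -1.759025
  p ← -1.650000 + (0.4/6)·(k1 + 2k2 + 2k3 + k4) = -2.397476
x=-0.100000, p=-2.397476:
  k1 = f(-0.100000, -2.397476) = -1.759025
  k2 = f(0.100000, -2.749281) = -1.649507
  k3 = f(0.100000, -2.727377) = -1.649726
  k4 = f(0.300000, -3.057366) = -1.540426
  p ← -2.397476 + (0.4/6)·(k1 + 2k2 + 2k3 + k4) = -3.057337
p(0.3) ≈ -3.0573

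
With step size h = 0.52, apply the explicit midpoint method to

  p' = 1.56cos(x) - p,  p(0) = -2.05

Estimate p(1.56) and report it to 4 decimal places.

0.0920

Midpoint: k1 = f(x_n, p_n); k2 = f(x_n + h/2, p_n + (h/2)·k1); p_{n+1} = p_n + h·k2.
x=0.000000, p=-2.050000:
  k1 = f(0.000000, -2.050000) = 3.610000
  k2 = f(0.260000, -1.111400) = 2.618968
  p ← -2.050000 + 0.52·2.618968 = -0.688136
x=0.520000, p=-0.688136:
  k1 = f(0.520000, -0.688136) = 2.041934
  k2 = f(0.780000, -0.157234) = 1.266259
  p ← -0.688136 + 0.52·1.266259 = -0.029682
x=1.040000, p=-0.029682:
  k1 = f(1.040000, -0.029682) = 0.819386
  k2 = f(1.300000, 0.183358) = 0.233940
  p ← -0.029682 + 0.52·0.233940 = 0.091967
p(1.56) ≈ 0.0920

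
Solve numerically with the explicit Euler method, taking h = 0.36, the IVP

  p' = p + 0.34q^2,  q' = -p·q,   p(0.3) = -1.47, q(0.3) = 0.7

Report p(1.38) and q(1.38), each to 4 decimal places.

Euler on (p,q): p_{n+1} = p_n + h·p', q_{n+1} = q_n + h·q'.
0.300000: (-1.470000, 0.700000); f=(-1.303400, 1.029000) → (-1.939224, 1.070440)
0.660000: (-1.939224, 1.070440); f=(-1.549638, 2.075823) → (-2.497094, 1.817736)
1.020000: (-2.497094, 1.817736); f=(-1.373677, 4.539058) → (-2.991617, 3.451797)
(p(1.38), q(1.38)) ≈ (-2.9916, 3.4518)

-2.9916, 3.4518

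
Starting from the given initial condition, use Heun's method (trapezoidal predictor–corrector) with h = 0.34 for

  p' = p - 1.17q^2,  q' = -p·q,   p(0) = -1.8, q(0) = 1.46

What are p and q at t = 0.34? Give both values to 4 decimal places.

-4.1859, 3.2111

Heun on (p,q): k1 = f(t_n, state_n); k2 = f(t_n + h, state_n + h·k1); state_{n+1} = state_n + (h/2)·(k1 + k2).
0.000000: (-1.800000, 1.460000)
  k1 = (-4.293972, 2.628000)
  predictor → (-3.259950, 2.353520)
  k2 = (-9.740646, 7.672359)
  → (-4.185885, 3.211061)
(p(0.34), q(0.34)) ≈ (-4.1859, 3.2111)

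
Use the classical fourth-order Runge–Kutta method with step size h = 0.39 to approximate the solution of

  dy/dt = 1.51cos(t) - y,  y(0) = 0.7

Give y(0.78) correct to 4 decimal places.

RK4: k1 = f(t_n, y_n); k2 = f(t_n + h/2, y_n + (h/2)·k1); k3 = f(t_n + h/2, y_n + (h/2)·k2); k4 = f(t_n + h, y_n + h·k3); y_{n+1} = y_n + (h/6)·(k1 + 2k2 + 2k3 + k4).
t=0.000000, y=0.700000:
  k1 = f(0.000000, 0.700000) = 0.810000
  k2 = f(0.195000, 0.857950) = 0.623432
  k3 = f(0.195000, 0.821569) = 0.659813
  k4 = f(0.390000, 0.957327) = 0.439286
  y ← 0.700000 + (0.39/6)·(k1 + 2k2 + 2k3 + k4) = 0.948025
t=0.390000, y=0.948025:
  k1 = f(0.390000, 0.948025) = 0.448587
  k2 = f(0.585000, 1.035500) = 0.223405
  k3 = f(0.585000, 0.991589) = 0.267316
  k4 = f(0.780000, 1.052279) = 0.021201
  y ← 0.948025 + (0.39/6)·(k1 + 2k2 + 2k3 + k4) = 1.042355
y(0.78) ≈ 1.0424

1.0424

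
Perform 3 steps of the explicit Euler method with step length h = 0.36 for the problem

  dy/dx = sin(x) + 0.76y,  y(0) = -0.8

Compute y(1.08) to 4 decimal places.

Euler: y_{n+1} = y_n + h·f(x_n, y_n).
x=0.000000, y=-0.800000: f=-0.608000 → y ← -0.800000 + 0.36·(-0.608000) = -1.018880
x=0.360000, y=-1.018880: f=-0.422075 → y ← -1.018880 + 0.36·(-0.422075) = -1.170827
x=0.720000, y=-1.170827: f=-0.230444 → y ← -1.170827 + 0.36·(-0.230444) = -1.253787
y(1.08) ≈ -1.2538

-1.2538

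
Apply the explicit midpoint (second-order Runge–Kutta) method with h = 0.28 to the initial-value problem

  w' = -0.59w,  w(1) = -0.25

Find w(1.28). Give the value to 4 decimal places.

-0.2121

Midpoint: k1 = f(t_n, w_n); k2 = f(t_n + h/2, w_n + (h/2)·k1); w_{n+1} = w_n + h·k2.
t=1.000000, w=-0.250000:
  k1 = f(1.000000, -0.250000) = 0.147500
  k2 = f(1.140000, -0.229350) = 0.135316
  w ← -0.250000 + 0.28·0.135316 = -0.212111
w(1.28) ≈ -0.2121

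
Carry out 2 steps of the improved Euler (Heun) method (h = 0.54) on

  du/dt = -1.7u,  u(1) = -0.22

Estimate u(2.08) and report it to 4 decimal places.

Heun: k1 = f(t_n, u_n); k2 = f(t_n + h, u_n + h·k1); u_{n+1} = u_n + (h/2)·(k1 + k2).
t=1.000000, u=-0.220000:
  k1 = f(1.000000, -0.220000) = 0.374000
  k2 = f(1.540000, -0.018040) = 0.030668
  u ← -0.220000 + (0.54/2)·(0.374000 + 0.030668) = -0.110740
t=1.540000, u=-0.110740:
  k1 = f(1.540000, -0.110740) = 0.188257
  k2 = f(2.080000, -0.009081) = 0.015437
  u ← -0.110740 + (0.54/2)·(0.188257 + 0.015437) = -0.055742
u(2.08) ≈ -0.0557

-0.0557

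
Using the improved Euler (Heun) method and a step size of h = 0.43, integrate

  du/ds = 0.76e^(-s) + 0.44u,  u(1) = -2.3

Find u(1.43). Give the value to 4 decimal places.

-2.6657

Heun: k1 = f(s_n, u_n); k2 = f(s_n + h, u_n + h·k1); u_{n+1} = u_n + (h/2)·(k1 + k2).
s=1.000000, u=-2.300000:
  k1 = f(1.000000, -2.300000) = -0.732412
  k2 = f(1.430000, -2.614937) = -0.968697
  u ← -2.300000 + (0.43/2)·(-0.732412 + (-0.968697)) = -2.665738
u(1.43) ≈ -2.6657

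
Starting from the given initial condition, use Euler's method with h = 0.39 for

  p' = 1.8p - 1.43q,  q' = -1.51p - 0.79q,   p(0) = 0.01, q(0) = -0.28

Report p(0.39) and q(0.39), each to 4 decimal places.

Euler on (p,q): p_{n+1} = p_n + h·p', q_{n+1} = q_n + h·q'.
0.000000: (0.010000, -0.280000); f=(0.418400, 0.206100) → (0.173176, -0.199621)
(p(0.39), q(0.39)) ≈ (0.1732, -0.1996)

0.1732, -0.1996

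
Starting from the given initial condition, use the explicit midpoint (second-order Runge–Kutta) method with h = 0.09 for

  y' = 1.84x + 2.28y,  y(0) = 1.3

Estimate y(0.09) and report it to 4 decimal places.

1.6016

Midpoint: k1 = f(x_n, y_n); k2 = f(x_n + h/2, y_n + (h/2)·k1); y_{n+1} = y_n + h·k2.
x=0.000000, y=1.300000:
  k1 = f(0.000000, 1.300000) = 2.964000
  k2 = f(0.045000, 1.433380) = 3.350906
  y ← 1.300000 + 0.09·3.350906 = 1.601582
y(0.09) ≈ 1.6016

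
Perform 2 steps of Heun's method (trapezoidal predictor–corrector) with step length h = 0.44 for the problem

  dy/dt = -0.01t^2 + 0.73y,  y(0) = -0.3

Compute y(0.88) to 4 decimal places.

Heun: k1 = f(t_n, y_n); k2 = f(t_n + h, y_n + h·k1); y_{n+1} = y_n + (h/2)·(k1 + k2).
t=0.000000, y=-0.300000:
  k1 = f(0.000000, -0.300000) = -0.219000
  k2 = f(0.440000, -0.396360) = -0.291279
  y ← -0.300000 + (0.44/2)·(-0.219000 + (-0.291279)) = -0.412261
t=0.440000, y=-0.412261:
  k1 = f(0.440000, -0.412261) = -0.302887
  k2 = f(0.880000, -0.545532) = -0.405982
  y ← -0.412261 + (0.44/2)·(-0.302887 + (-0.405982)) = -0.568212
y(0.88) ≈ -0.5682

-0.5682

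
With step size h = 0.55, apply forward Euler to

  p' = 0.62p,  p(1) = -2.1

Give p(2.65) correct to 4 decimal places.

Euler: p_{n+1} = p_n + h·f(x_n, p_n).
x=1.000000, p=-2.100000: f=-1.302000 → p ← -2.100000 + 0.55·(-1.302000) = -2.816100
x=1.550000, p=-2.816100: f=-1.745982 → p ← -2.816100 + 0.55·(-1.745982) = -3.776390
x=2.100000, p=-3.776390: f=-2.341362 → p ← -3.776390 + 0.55·(-2.341362) = -5.064139
p(2.65) ≈ -5.0641

-5.0641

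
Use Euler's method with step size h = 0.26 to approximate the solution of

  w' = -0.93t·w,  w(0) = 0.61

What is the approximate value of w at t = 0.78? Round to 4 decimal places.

0.4998

Euler: w_{n+1} = w_n + h·f(t_n, w_n).
t=0.000000, w=0.610000: f=0.000000 → w ← 0.610000 + 0.26·0.000000 = 0.610000
t=0.260000, w=0.610000: f=-0.147498 → w ← 0.610000 + 0.26·(-0.147498) = 0.571651
t=0.520000, w=0.571651: f=-0.276450 → w ← 0.571651 + 0.26·(-0.276450) = 0.499773
w(0.78) ≈ 0.4998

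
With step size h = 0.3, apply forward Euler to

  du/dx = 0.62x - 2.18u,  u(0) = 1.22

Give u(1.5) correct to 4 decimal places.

0.3028

Euler: u_{n+1} = u_n + h·f(x_n, u_n).
x=0.000000, u=1.220000: f=-2.659600 → u ← 1.220000 + 0.3·(-2.659600) = 0.422120
x=0.300000, u=0.422120: f=-0.734222 → u ← 0.422120 + 0.3·(-0.734222) = 0.201854
x=0.600000, u=0.201854: f=-0.068041 → u ← 0.201854 + 0.3·(-0.068041) = 0.181441
x=0.900000, u=0.181441: f=0.162458 → u ← 0.181441 + 0.3·0.162458 = 0.230179
x=1.200000, u=0.230179: f=0.242210 → u ← 0.230179 + 0.3·0.242210 = 0.302842
u(1.5) ≈ 0.3028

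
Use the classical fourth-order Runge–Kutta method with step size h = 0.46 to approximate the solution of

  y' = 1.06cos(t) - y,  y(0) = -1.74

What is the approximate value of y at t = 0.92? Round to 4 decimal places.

RK4: k1 = f(t_n, y_n); k2 = f(t_n + h/2, y_n + (h/2)·k1); k3 = f(t_n + h/2, y_n + (h/2)·k2); k4 = f(t_n + h, y_n + h·k3); y_{n+1} = y_n + (h/6)·(k1 + 2k2 + 2k3 + k4).
t=0.000000, y=-1.740000:
  k1 = f(0.000000, -1.740000) = 2.800000
  k2 = f(0.230000, -1.096000) = 2.128086
  k3 = f(0.230000, -1.250540) = 2.282627
  k4 = f(0.460000, -0.689992) = 1.639807
  y ← -1.740000 + (0.46/6)·(k1 + 2k2 + 2k3 + k4) = -0.723305
t=0.460000, y=-0.723305:
  k1 = f(0.460000, -0.723305) = 1.673121
  k2 = f(0.690000, -0.338488) = 1.156008
  k3 = f(0.690000, -0.457424) = 1.274944
  k4 = f(0.920000, -0.136831) = 0.779000
  y ← -0.723305 + (0.46/6)·(k1 + 2k2 + 2k3 + k4) = -0.162563
y(0.92) ≈ -0.1626

-0.1626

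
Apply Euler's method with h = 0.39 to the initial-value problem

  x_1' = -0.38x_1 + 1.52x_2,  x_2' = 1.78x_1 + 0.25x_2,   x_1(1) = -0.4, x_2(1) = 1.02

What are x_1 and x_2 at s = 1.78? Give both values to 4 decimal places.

Euler on (x_1,x_2): x_1_{n+1} = x_1_n + h·x_1', x_2_{n+1} = x_2_n + h·x_2'.
1.000000: (-0.400000, 1.020000); f=(1.702400, -0.457000) → (0.263936, 0.841770)
1.390000: (0.263936, 0.841770); f=(1.179195, 0.680249) → (0.723822, 1.107067)
(x_1(1.78), x_2(1.78)) ≈ (0.7238, 1.1071)

0.7238, 1.1071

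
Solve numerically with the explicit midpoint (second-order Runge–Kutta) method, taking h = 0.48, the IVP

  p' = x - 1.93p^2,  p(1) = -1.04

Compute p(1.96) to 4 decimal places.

-12.7588

Midpoint: k1 = f(x_n, p_n); k2 = f(x_n + h/2, p_n + (h/2)·k1); p_{n+1} = p_n + h·k2.
x=1.000000, p=-1.040000:
  k1 = f(1.000000, -1.040000) = -1.087488
  k2 = f(1.240000, -1.300997) = -2.026705
  p ← -1.040000 + 0.48·(-2.026705) = -2.012819
x=1.480000, p=-2.012819:
  k1 = f(1.480000, -2.012819) = -6.339277
  k2 = f(1.720000, -3.534245) = -22.387414
  p ← -2.012819 + 0.48·(-22.387414) = -12.758778
p(1.96) ≈ -12.7588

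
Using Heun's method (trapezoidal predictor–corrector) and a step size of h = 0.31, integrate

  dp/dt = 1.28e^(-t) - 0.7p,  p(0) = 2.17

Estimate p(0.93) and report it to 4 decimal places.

Heun: k1 = f(t_n, p_n); k2 = f(t_n + h, p_n + h·k1); p_{n+1} = p_n + (h/2)·(k1 + k2).
t=0.000000, p=2.170000:
  k1 = f(0.000000, 2.170000) = -0.239000
  k2 = f(0.310000, 2.095910) = -0.528325
  p ← 2.170000 + (0.31/2)·(-0.239000 + (-0.528325)) = 2.051065
t=0.310000, p=2.051065:
  k1 = f(0.310000, 2.051065) = -0.496933
  k2 = f(0.620000, 1.897015) = -0.639342
  p ← 2.051065 + (0.31/2)·(-0.496933 + (-0.639342)) = 1.874942
t=0.620000, p=1.874942:
  k1 = f(0.620000, 1.874942) = -0.623891
  k2 = f(0.930000, 1.681536) = -0.672046
  p ← 1.874942 + (0.31/2)·(-0.623891 + (-0.672046)) = 1.674072
p(0.93) ≈ 1.6741

1.6741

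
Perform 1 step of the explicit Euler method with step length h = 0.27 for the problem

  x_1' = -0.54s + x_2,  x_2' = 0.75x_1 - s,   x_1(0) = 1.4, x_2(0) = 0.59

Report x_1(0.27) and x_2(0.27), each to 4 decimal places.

Euler on (x_1,x_2): x_1_{n+1} = x_1_n + h·x_1', x_2_{n+1} = x_2_n + h·x_2'.
0.000000: (1.400000, 0.590000); f=(0.590000, 1.050000) → (1.559300, 0.873500)
(x_1(0.27), x_2(0.27)) ≈ (1.5593, 0.8735)

1.5593, 0.8735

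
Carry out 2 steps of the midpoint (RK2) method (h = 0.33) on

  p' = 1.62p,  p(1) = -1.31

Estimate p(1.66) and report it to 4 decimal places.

-3.6863

Midpoint: k1 = f(x_n, p_n); k2 = f(x_n + h/2, p_n + (h/2)·k1); p_{n+1} = p_n + h·k2.
x=1.000000, p=-1.310000:
  k1 = f(1.000000, -1.310000) = -2.122200
  k2 = f(1.165000, -1.660163) = -2.689464
  p ← -1.310000 + 0.33·(-2.689464) = -2.197523
x=1.330000, p=-2.197523:
  k1 = f(1.330000, -2.197523) = -3.559987
  k2 = f(1.495000, -2.784921) = -4.511572
  p ← -2.197523 + 0.33·(-4.511572) = -3.686342
p(1.66) ≈ -3.6863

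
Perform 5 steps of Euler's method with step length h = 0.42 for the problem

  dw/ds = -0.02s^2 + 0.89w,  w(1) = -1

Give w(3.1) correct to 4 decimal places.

-5.1403

Euler: w_{n+1} = w_n + h·f(s_n, w_n).
s=1.000000, w=-1.000000: f=-0.910000 → w ← -1.000000 + 0.42·(-0.910000) = -1.382200
s=1.420000, w=-1.382200: f=-1.270486 → w ← -1.382200 + 0.42·(-1.270486) = -1.915804
s=1.840000, w=-1.915804: f=-1.772778 → w ← -1.915804 + 0.42·(-1.772778) = -2.660371
s=2.260000, w=-2.660371: f=-2.469882 → w ← -2.660371 + 0.42·(-2.469882) = -3.697721
s=2.680000, w=-3.697721: f=-3.434620 → w ← -3.697721 + 0.42·(-3.434620) = -5.140261
w(3.1) ≈ -5.1403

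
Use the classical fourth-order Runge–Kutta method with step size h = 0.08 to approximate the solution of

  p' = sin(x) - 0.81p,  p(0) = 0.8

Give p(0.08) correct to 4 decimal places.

0.7529

RK4: k1 = f(x_n, p_n); k2 = f(x_n + h/2, p_n + (h/2)·k1); k3 = f(x_n + h/2, p_n + (h/2)·k2); k4 = f(x_n + h, p_n + h·k3); p_{n+1} = p_n + (h/6)·(k1 + 2k2 + 2k3 + k4).
x=0.000000, p=0.800000:
  k1 = f(0.000000, 0.800000) = -0.648000
  k2 = f(0.040000, 0.774080) = -0.587015
  k3 = f(0.040000, 0.776519) = -0.588991
  k4 = f(0.080000, 0.752881) = -0.529919
  p ← 0.800000 + (0.08/6)·(k1 + 2k2 + 2k3 + k4) = 0.752934
p(0.08) ≈ 0.7529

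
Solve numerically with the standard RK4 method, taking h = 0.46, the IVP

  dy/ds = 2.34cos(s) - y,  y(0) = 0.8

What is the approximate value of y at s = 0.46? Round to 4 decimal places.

RK4: k1 = f(s_n, y_n); k2 = f(s_n + h/2, y_n + (h/2)·k1); k3 = f(s_n + h/2, y_n + (h/2)·k2); k4 = f(s_n + h, y_n + h·k3); y_{n+1} = y_n + (h/6)·(k1 + 2k2 + 2k3 + k4).
s=0.000000, y=0.800000:
  k1 = f(0.000000, 0.800000) = 1.540000
  k2 = f(0.230000, 1.154200) = 1.124179
  k3 = f(0.230000, 1.058561) = 1.219818
  k4 = f(0.460000, 1.361116) = 0.735647
  y ← 0.800000 + (0.46/6)·(k1 + 2k2 + 2k3 + k4) = 1.333879
y(0.46) ≈ 1.3339

1.3339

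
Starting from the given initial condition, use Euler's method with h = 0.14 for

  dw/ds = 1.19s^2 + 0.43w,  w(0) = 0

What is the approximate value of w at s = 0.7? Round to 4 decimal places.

0.1020

Euler: w_{n+1} = w_n + h·f(s_n, w_n).
s=0.000000, w=0.000000: f=0.000000 → w ← 0.000000 + 0.14·0.000000 = 0.000000
s=0.140000, w=0.000000: f=0.023324 → w ← 0.000000 + 0.14·0.023324 = 0.003265
s=0.280000, w=0.003265: f=0.094700 → w ← 0.003265 + 0.14·0.094700 = 0.016523
s=0.420000, w=0.016523: f=0.217021 → w ← 0.016523 + 0.14·0.217021 = 0.046906
s=0.560000, w=0.046906: f=0.393354 → w ← 0.046906 + 0.14·0.393354 = 0.101976
w(0.7) ≈ 0.1020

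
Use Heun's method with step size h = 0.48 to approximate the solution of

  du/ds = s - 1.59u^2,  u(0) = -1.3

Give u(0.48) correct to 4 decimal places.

-4.3891

Heun: k1 = f(s_n, u_n); k2 = f(s_n + h, u_n + h·k1); u_{n+1} = u_n + (h/2)·(k1 + k2).
s=0.000000, u=-1.300000:
  k1 = f(0.000000, -1.300000) = -2.687100
  k2 = f(0.480000, -2.589808) = -10.184298
  u ← -1.300000 + (0.48/2)·(-2.687100 + (-10.184298)) = -4.389135
u(0.48) ≈ -4.3891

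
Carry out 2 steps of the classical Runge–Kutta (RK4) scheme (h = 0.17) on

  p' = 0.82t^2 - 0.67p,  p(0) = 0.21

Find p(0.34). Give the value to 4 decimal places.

RK4: k1 = f(t_n, p_n); k2 = f(t_n + h/2, p_n + (h/2)·k1); k3 = f(t_n + h/2, p_n + (h/2)·k2); k4 = f(t_n + h, p_n + h·k3); p_{n+1} = p_n + (h/6)·(k1 + 2k2 + 2k3 + k4).
t=0.000000, p=0.210000:
  k1 = f(0.000000, 0.210000) = -0.140700
  k2 = f(0.085000, 0.198040) = -0.126763
  k3 = f(0.085000, 0.199225) = -0.127556
  k4 = f(0.170000, 0.188315) = -0.102473
  p ← 0.210000 + (0.17/6)·(k1 + 2k2 + 2k3 + k4) = 0.188699
t=0.170000, p=0.188699:
  k1 = f(0.170000, 0.188699) = -0.102730
  k2 = f(0.255000, 0.179967) = -0.067257
  k3 = f(0.255000, 0.182982) = -0.069277
  k4 = f(0.340000, 0.176922) = -0.023745
  p ← 0.188699 + (0.17/6)·(k1 + 2k2 + 2k3 + k4) = 0.177378
p(0.34) ≈ 0.1774

0.1774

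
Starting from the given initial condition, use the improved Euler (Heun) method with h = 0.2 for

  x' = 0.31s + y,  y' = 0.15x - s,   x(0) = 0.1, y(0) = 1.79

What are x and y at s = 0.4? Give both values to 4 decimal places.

0.8362, 1.7378

Heun on (x,y): k1 = f(s_n, state_n); k2 = f(s_n + h, state_n + h·k1); state_{n+1} = state_n + (h/2)·(k1 + k2).
0.000000: (0.100000, 1.790000)
  k1 = (1.790000, 0.015000)
  predictor → (0.458000, 1.793000)
  k2 = (1.855000, -0.131300)
  → (0.464500, 1.778370)
0.200000: (0.464500, 1.778370)
  k1 = (1.840370, -0.130325)
  predictor → (0.832574, 1.752305)
  k2 = (1.876305, -0.275114)
  → (0.836168, 1.737826)
(x(0.4), y(0.4)) ≈ (0.8362, 1.7378)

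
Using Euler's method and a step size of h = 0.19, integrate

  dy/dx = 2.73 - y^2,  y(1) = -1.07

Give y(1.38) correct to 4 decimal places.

Euler: y_{n+1} = y_n + h·f(x_n, y_n).
x=1.000000, y=-1.070000: f=1.585100 → y ← -1.070000 + 0.19·1.585100 = -0.768831
x=1.190000, y=-0.768831: f=2.138899 → y ← -0.768831 + 0.19·2.138899 = -0.362440
y(1.38) ≈ -0.3624

-0.3624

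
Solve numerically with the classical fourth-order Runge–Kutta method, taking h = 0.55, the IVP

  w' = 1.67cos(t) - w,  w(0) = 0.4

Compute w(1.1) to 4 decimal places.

RK4: k1 = f(t_n, w_n); k2 = f(t_n + h/2, w_n + (h/2)·k1); k3 = f(t_n + h/2, w_n + (h/2)·k2); k4 = f(t_n + h, w_n + h·k3); w_{n+1} = w_n + (h/6)·(k1 + 2k2 + 2k3 + k4).
t=0.000000, w=0.400000:
  k1 = f(0.000000, 0.400000) = 1.270000
  k2 = f(0.275000, 0.749250) = 0.858000
  k3 = f(0.275000, 0.635950) = 0.971300
  k4 = f(0.550000, 0.934215) = 0.489501
  w ← 0.400000 + (0.55/6)·(k1 + 2k2 + 2k3 + k4) = 0.896659
t=0.550000, w=0.896659:
  k1 = f(0.550000, 0.896659) = 0.527057
  k2 = f(0.825000, 1.041600) = 0.091590
  k3 = f(0.825000, 0.921847) = 0.211344
  k4 = f(1.100000, 1.012898) = -0.255393
  w ← 0.896659 + (0.55/6)·(k1 + 2k2 + 2k3 + k4) = 0.977100
w(1.1) ≈ 0.9771

0.9771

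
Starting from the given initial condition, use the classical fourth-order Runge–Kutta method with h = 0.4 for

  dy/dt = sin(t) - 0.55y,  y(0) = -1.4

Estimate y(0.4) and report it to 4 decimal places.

-1.0501

RK4: k1 = f(t_n, y_n); k2 = f(t_n + h/2, y_n + (h/2)·k1); k3 = f(t_n + h/2, y_n + (h/2)·k2); k4 = f(t_n + h, y_n + h·k3); y_{n+1} = y_n + (h/6)·(k1 + 2k2 + 2k3 + k4).
t=0.000000, y=-1.400000:
  k1 = f(0.000000, -1.400000) = 0.770000
  k2 = f(0.200000, -1.246000) = 0.883969
  k3 = f(0.200000, -1.223206) = 0.871433
  k4 = f(0.400000, -1.051427) = 0.967703
  y ← -1.400000 + (0.4/6)·(k1 + 2k2 + 2k3 + k4) = -1.050100
y(0.4) ≈ -1.0501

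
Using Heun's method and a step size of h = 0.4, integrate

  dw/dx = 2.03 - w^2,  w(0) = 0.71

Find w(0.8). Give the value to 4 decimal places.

Heun: k1 = f(x_n, w_n); k2 = f(x_n + h, w_n + h·k1); w_{n+1} = w_n + (h/2)·(k1 + k2).
x=0.000000, w=0.710000:
  k1 = f(0.000000, 0.710000) = 1.525900
  k2 = f(0.400000, 1.320360) = 0.286649
  w ← 0.710000 + (0.4/2)·(1.525900 + 0.286649) = 1.072510
x=0.400000, w=1.072510:
  k1 = f(0.400000, 1.072510) = 0.879723
  k2 = f(0.800000, 1.424399) = 0.001088
  w ← 1.072510 + (0.4/2)·(0.879723 + 0.001088) = 1.248672
w(0.8) ≈ 1.2487

1.2487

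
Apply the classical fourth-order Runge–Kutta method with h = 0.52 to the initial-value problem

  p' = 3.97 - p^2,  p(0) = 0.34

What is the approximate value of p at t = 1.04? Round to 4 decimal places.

1.8599

RK4: k1 = f(t_n, p_n); k2 = f(t_n + h/2, p_n + (h/2)·k1); k3 = f(t_n + h/2, p_n + (h/2)·k2); k4 = f(t_n + h, p_n + h·k3); p_{n+1} = p_n + (h/6)·(k1 + 2k2 + 2k3 + k4).
t=0.000000, p=0.340000:
  k1 = f(0.000000, 0.340000) = 3.854400
  k2 = f(0.260000, 1.342144) = 2.168649
  k3 = f(0.260000, 0.903849) = 3.153057
  k4 = f(0.520000, 1.979590) = 0.051224
  p ← 0.340000 + (0.52/6)·(k1 + 2k2 + 2k3 + k4) = 1.600917
t=0.520000, p=1.600917:
  k1 = f(0.520000, 1.600917) = 1.407066
  k2 = f(0.780000, 1.966754) = 0.101880
  k3 = f(0.780000, 1.627405) = 1.321552
  k4 = f(1.040000, 2.288124) = -1.265510
  p ← 1.600917 + (0.52/6)·(k1 + 2k2 + 2k3 + k4) = 1.859913
p(1.04) ≈ 1.8599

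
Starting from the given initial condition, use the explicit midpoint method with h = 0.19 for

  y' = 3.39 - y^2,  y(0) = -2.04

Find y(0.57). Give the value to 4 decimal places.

-3.8351

Midpoint: k1 = f(t_n, y_n); k2 = f(t_n + h/2, y_n + (h/2)·k1); y_{n+1} = y_n + h·k2.
t=0.000000, y=-2.040000:
  k1 = f(0.000000, -2.040000) = -0.771600
  k2 = f(0.095000, -2.113302) = -1.076045
  y ← -2.040000 + 0.19·(-1.076045) = -2.244449
t=0.190000, y=-2.244449:
  k1 = f(0.190000, -2.244449) = -1.647550
  k2 = f(0.285000, -2.400966) = -2.374637
  y ← -2.244449 + 0.19·(-2.374637) = -2.695630
t=0.380000, y=-2.695630:
  k1 = f(0.380000, -2.695630) = -3.876419
  k2 = f(0.475000, -3.063889) = -5.997418
  y ← -2.695630 + 0.19·(-5.997418) = -3.835139
y(0.57) ≈ -3.8351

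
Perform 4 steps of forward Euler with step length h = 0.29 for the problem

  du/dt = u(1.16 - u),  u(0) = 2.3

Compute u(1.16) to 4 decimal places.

Euler: u_{n+1} = u_n + h·f(t_n, u_n).
t=0.000000, u=2.300000: f=-2.622000 → u ← 2.300000 + 0.29·(-2.622000) = 1.539620
t=0.290000, u=1.539620: f=-0.584471 → u ← 1.539620 + 0.29·(-0.584471) = 1.370124
t=0.580000, u=1.370124: f=-0.287895 → u ← 1.370124 + 0.29·(-0.287895) = 1.286634
t=0.870000, u=1.286634: f=-0.162932 → u ← 1.286634 + 0.29·(-0.162932) = 1.239384
u(1.16) ≈ 1.2394

1.2394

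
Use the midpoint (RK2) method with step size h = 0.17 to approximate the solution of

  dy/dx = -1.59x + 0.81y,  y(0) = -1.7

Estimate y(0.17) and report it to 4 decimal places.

-1.9732

Midpoint: k1 = f(x_n, y_n); k2 = f(x_n + h/2, y_n + (h/2)·k1); y_{n+1} = y_n + h·k2.
x=0.000000, y=-1.700000:
  k1 = f(0.000000, -1.700000) = -1.377000
  k2 = f(0.085000, -1.817045) = -1.606956
  y ← -1.700000 + 0.17·(-1.606956) = -1.973183
y(0.17) ≈ -1.9732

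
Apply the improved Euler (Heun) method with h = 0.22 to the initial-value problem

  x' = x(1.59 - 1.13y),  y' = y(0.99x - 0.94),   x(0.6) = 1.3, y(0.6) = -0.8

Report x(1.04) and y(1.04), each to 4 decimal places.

4.0051, -1.3917

Heun on (x,y): k1 = f(t_n, state_n); k2 = f(t_n + h, state_n + h·k1); state_{n+1} = state_n + (h/2)·(k1 + k2).
0.600000: (1.300000, -0.800000)
  k1 = (3.242200, -0.277600)
  predictor → (2.013284, -0.861072)
  k2 = (5.160070, -0.906839)
  → (2.224250, -0.930288)
0.820000: (2.224250, -0.930288)
  k1 = (5.874746, -1.174030)
  predictor → (3.516694, -1.188575)
  k2 = (10.314778, -3.020795)
  → (4.005097, -1.391719)
(x(1.04), y(1.04)) ≈ (4.0051, -1.3917)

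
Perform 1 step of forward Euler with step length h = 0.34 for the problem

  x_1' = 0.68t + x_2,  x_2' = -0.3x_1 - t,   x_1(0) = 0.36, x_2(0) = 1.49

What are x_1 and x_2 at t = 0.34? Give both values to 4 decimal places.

0.8666, 1.4533

Euler on (x_1,x_2): x_1_{n+1} = x_1_n + h·x_1', x_2_{n+1} = x_2_n + h·x_2'.
0.000000: (0.360000, 1.490000); f=(1.490000, -0.108000) → (0.866600, 1.453280)
(x_1(0.34), x_2(0.34)) ≈ (0.8666, 1.4533)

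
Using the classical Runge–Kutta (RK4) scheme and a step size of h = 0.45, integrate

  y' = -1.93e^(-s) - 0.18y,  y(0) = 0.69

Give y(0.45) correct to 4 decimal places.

-0.0335

RK4: k1 = f(s_n, y_n); k2 = f(s_n + h/2, y_n + (h/2)·k1); k3 = f(s_n + h/2, y_n + (h/2)·k2); k4 = f(s_n + h, y_n + h·k3); y_{n+1} = y_n + (h/6)·(k1 + 2k2 + 2k3 + k4).
s=0.000000, y=0.690000:
  k1 = f(0.000000, 0.690000) = -2.054200
  k2 = f(0.225000, 0.227805) = -1.582141
  k3 = f(0.225000, 0.334018) = -1.601260
  k4 = f(0.450000, -0.030567) = -1.225120
  y ← 0.690000 + (0.45/6)·(k1 + 2k2 + 2k3 + k4) = -0.033459
y(0.45) ≈ -0.0335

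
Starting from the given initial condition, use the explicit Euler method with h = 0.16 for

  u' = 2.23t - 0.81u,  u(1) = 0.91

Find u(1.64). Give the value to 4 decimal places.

Euler: u_{n+1} = u_n + h·f(t_n, u_n).
t=1.000000, u=0.910000: f=1.492900 → u ← 0.910000 + 0.16·1.492900 = 1.148864
t=1.160000, u=1.148864: f=1.656220 → u ← 1.148864 + 0.16·1.656220 = 1.413859
t=1.320000, u=1.413859: f=1.798374 → u ← 1.413859 + 0.16·1.798374 = 1.701599
t=1.480000, u=1.701599: f=1.922105 → u ← 1.701599 + 0.16·1.922105 = 2.009136
u(1.64) ≈ 2.0091

2.0091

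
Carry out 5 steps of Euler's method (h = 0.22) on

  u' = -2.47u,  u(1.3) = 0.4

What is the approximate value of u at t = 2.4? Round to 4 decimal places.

Euler: u_{n+1} = u_n + h·f(t_n, u_n).
t=1.300000, u=0.400000: f=-0.988000 → u ← 0.400000 + 0.22·(-0.988000) = 0.182640
t=1.520000, u=0.182640: f=-0.451121 → u ← 0.182640 + 0.22·(-0.451121) = 0.083393
t=1.740000, u=0.083393: f=-0.205982 → u ← 0.083393 + 0.22·(-0.205982) = 0.038077
t=1.960000, u=0.038077: f=-0.094051 → u ← 0.038077 + 0.22·(-0.094051) = 0.017386
t=2.180000, u=0.017386: f=-0.042944 → u ← 0.017386 + 0.22·(-0.042944) = 0.007939
u(2.4) ≈ 0.0079

0.0079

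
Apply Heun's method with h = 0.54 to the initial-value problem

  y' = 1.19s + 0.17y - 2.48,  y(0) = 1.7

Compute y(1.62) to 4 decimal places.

-0.6845

Heun: k1 = f(s_n, y_n); k2 = f(s_n + h, y_n + h·k1); y_{n+1} = y_n + (h/2)·(k1 + k2).
s=0.000000, y=1.700000:
  k1 = f(0.000000, 1.700000) = -2.191000
  k2 = f(0.540000, 0.516860) = -1.749534
  y ← 1.700000 + (0.54/2)·(-2.191000 + (-1.749534)) = 0.636056
s=0.540000, y=0.636056:
  k1 = f(0.540000, 0.636056) = -1.729271
  k2 = f(1.080000, -0.297750) = -1.245418
  y ← 0.636056 + (0.54/2)·(-1.729271 + (-1.245418)) = -0.167110
s=1.080000, y=-0.167110:
  k1 = f(1.080000, -0.167110) = -1.223209
  k2 = f(1.620000, -0.827643) = -0.692899
  y ← -0.167110 + (0.54/2)·(-1.223209 + (-0.692899)) = -0.684459
y(1.62) ≈ -0.6845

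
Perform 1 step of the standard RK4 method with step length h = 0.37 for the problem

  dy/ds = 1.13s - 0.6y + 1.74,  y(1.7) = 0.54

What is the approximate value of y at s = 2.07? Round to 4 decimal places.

RK4: k1 = f(s_n, y_n); k2 = f(s_n + h/2, y_n + (h/2)·k1); k3 = f(s_n + h/2, y_n + (h/2)·k2); k4 = f(s_n + h, y_n + h·k3); y_{n+1} = y_n + (h/6)·(k1 + 2k2 + 2k3 + k4).
s=1.700000, y=0.540000:
  k1 = f(1.700000, 0.540000) = 3.337000
  k2 = f(1.885000, 1.157345) = 3.175643
  k3 = f(1.885000, 1.127494) = 3.193554
  k4 = f(2.070000, 1.721615) = 3.046131
  y ← 0.540000 + (0.37/6)·(k1 + 2k2 + 2k3 + k4) = 1.719161
y(2.07) ≈ 1.7192

1.7192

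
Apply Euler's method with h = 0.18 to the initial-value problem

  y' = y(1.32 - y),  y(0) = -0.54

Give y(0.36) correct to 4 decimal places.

Euler: y_{n+1} = y_n + h·f(s_n, y_n).
s=0.000000, y=-0.540000: f=-1.004400 → y ← -0.540000 + 0.18·(-1.004400) = -0.720792
s=0.180000, y=-0.720792: f=-1.470987 → y ← -0.720792 + 0.18·(-1.470987) = -0.985570
y(0.36) ≈ -0.9856

-0.9856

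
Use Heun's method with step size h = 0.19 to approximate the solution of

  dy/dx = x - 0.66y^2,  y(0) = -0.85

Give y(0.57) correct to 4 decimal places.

-1.0375

Heun: k1 = f(x_n, y_n); k2 = f(x_n + h, y_n + h·k1); y_{n+1} = y_n + (h/2)·(k1 + k2).
x=0.000000, y=-0.850000:
  k1 = f(0.000000, -0.850000) = -0.476850
  k2 = f(0.190000, -0.940601) = -0.393923
  y ← -0.850000 + (0.19/2)·(-0.476850 + (-0.393923)) = -0.932723
x=0.190000, y=-0.932723:
  k1 = f(0.190000, -0.932723) = -0.384182
  k2 = f(0.380000, -1.005718) = -0.287569
  y ← -0.932723 + (0.19/2)·(-0.384182 + (-0.287569)) = -0.996540
x=0.380000, y=-0.996540:
  k1 = f(0.380000, -0.996540) = -0.275440
  k2 = f(0.570000, -1.048873) = -0.156089
  y ← -0.996540 + (0.19/2)·(-0.275440 + (-0.156089)) = -1.037535
y(0.57) ≈ -1.0375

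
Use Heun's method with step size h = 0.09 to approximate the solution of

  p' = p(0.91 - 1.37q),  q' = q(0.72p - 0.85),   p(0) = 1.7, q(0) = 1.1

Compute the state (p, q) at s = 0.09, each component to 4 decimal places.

Heun on (p,q): k1 = f(s_n, state_n); k2 = f(s_n + h, state_n + h·k1); state_{n+1} = state_n + (h/2)·(k1 + k2).
0.000000: (1.700000, 1.100000)
  k1 = (-1.014900, 0.411400)
  predictor → (1.608659, 1.137026)
  k2 = (-1.041970, 0.350471)
  → (1.607441, 1.134284)
(p(0.09), q(0.09)) ≈ (1.6074, 1.1343)

1.6074, 1.1343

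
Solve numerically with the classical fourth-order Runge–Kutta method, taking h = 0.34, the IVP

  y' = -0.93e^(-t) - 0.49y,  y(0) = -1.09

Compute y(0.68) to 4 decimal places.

RK4: k1 = f(t_n, y_n); k2 = f(t_n + h/2, y_n + (h/2)·k1); k3 = f(t_n + h/2, y_n + (h/2)·k2); k4 = f(t_n + h, y_n + h·k3); y_{n+1} = y_n + (h/6)·(k1 + 2k2 + 2k3 + k4).
t=0.000000, y=-1.090000:
  k1 = f(0.000000, -1.090000) = -0.395900
  k2 = f(0.170000, -1.157303) = -0.217530
  k3 = f(0.170000, -1.126980) = -0.232388
  k4 = f(0.340000, -1.169012) = -0.089131
  y ← -1.090000 + (0.34/6)·(k1 + 2k2 + 2k3 + k4) = -1.168476
t=0.340000, y=-1.168476:
  k1 = f(0.340000, -1.168476) = -0.089393
  k2 = f(0.510000, -1.183673) = 0.021539
  k3 = f(0.510000, -1.164814) = 0.012298
  k4 = f(0.680000, -1.164294) = 0.099350
  y ← -1.168476 + (0.34/6)·(k1 + 2k2 + 2k3 + k4) = -1.164077
y(0.68) ≈ -1.1641

-1.1641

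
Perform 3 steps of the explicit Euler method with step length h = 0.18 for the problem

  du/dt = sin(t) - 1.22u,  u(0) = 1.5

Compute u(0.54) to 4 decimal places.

0.8015

Euler: u_{n+1} = u_n + h·f(t_n, u_n).
t=0.000000, u=1.500000: f=-1.830000 → u ← 1.500000 + 0.18·(-1.830000) = 1.170600
t=0.180000, u=1.170600: f=-1.249102 → u ← 1.170600 + 0.18·(-1.249102) = 0.945762
t=0.360000, u=0.945762: f=-0.801555 → u ← 0.945762 + 0.18·(-0.801555) = 0.801482
u(0.54) ≈ 0.8015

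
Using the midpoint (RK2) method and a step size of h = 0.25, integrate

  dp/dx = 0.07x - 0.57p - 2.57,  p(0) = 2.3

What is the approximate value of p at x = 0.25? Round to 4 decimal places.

Midpoint: k1 = f(x_n, p_n); k2 = f(x_n + h/2, p_n + (h/2)·k1); p_{n+1} = p_n + h·k2.
x=0.000000, p=2.300000:
  k1 = f(0.000000, 2.300000) = -3.881000
  k2 = f(0.125000, 1.814875) = -3.595729
  p ← 2.300000 + 0.25·(-3.595729) = 1.401068
p(0.25) ≈ 1.4011

1.4011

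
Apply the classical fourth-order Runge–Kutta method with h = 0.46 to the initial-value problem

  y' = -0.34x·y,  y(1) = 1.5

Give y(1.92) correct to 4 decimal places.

0.9501

RK4: k1 = f(x_n, y_n); k2 = f(x_n + h/2, y_n + (h/2)·k1); k3 = f(x_n + h/2, y_n + (h/2)·k2); k4 = f(x_n + h, y_n + h·k3); y_{n+1} = y_n + (h/6)·(k1 + 2k2 + 2k3 + k4).
x=1.000000, y=1.500000:
  k1 = f(1.000000, 1.500000) = -0.510000
  k2 = f(1.230000, 1.382700) = -0.578245
  k3 = f(1.230000, 1.367004) = -0.571681
  k4 = f(1.460000, 1.237027) = -0.614060
  y ← 1.500000 + (0.46/6)·(k1 + 2k2 + 2k3 + k4) = 1.237500
x=1.460000, y=1.237500:
  k1 = f(1.460000, 1.237500) = -0.614295
  k2 = f(1.690000, 1.096212) = -0.629884
  k3 = f(1.690000, 1.092627) = -0.627823
  k4 = f(1.920000, 0.948701) = -0.619312
  y ← 1.237500 + (0.46/6)·(k1 + 2k2 + 2k3 + k4) = 0.950075
y(1.92) ≈ 0.9501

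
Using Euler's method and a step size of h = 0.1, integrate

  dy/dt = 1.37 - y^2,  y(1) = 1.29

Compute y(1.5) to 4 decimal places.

1.2005

Euler: y_{n+1} = y_n + h·f(t_n, y_n).
t=1.000000, y=1.290000: f=-0.294100 → y ← 1.290000 + 0.1·(-0.294100) = 1.260590
t=1.100000, y=1.260590: f=-0.219087 → y ← 1.260590 + 0.1·(-0.219087) = 1.238681
t=1.200000, y=1.238681: f=-0.164331 → y ← 1.238681 + 0.1·(-0.164331) = 1.222248
t=1.300000, y=1.222248: f=-0.123891 → y ← 1.222248 + 0.1·(-0.123891) = 1.209859
t=1.400000, y=1.209859: f=-0.093759 → y ← 1.209859 + 0.1·(-0.093759) = 1.200483
y(1.5) ≈ 1.2005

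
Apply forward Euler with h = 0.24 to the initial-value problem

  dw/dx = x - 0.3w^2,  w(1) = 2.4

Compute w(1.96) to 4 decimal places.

2.2531

Euler: w_{n+1} = w_n + h·f(x_n, w_n).
x=1.000000, w=2.400000: f=-0.728000 → w ← 2.400000 + 0.24·(-0.728000) = 2.225280
x=1.240000, w=2.225280: f=-0.245561 → w ← 2.225280 + 0.24·(-0.245561) = 2.166345
x=1.480000, w=2.166345: f=0.072084 → w ← 2.166345 + 0.24·0.072084 = 2.183646
x=1.720000, w=2.183646: f=0.289508 → w ← 2.183646 + 0.24·0.289508 = 2.253127
w(1.96) ≈ 2.2531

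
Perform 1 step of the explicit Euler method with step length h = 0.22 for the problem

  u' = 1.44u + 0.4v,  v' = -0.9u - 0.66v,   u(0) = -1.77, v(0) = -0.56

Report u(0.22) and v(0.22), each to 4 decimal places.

-2.3800, -0.1282

Euler on (u,v): u_{n+1} = u_n + h·u', v_{n+1} = v_n + h·v'.
0.000000: (-1.770000, -0.560000); f=(-2.772800, 1.962600) → (-2.380016, -0.128228)
(u(0.22), v(0.22)) ≈ (-2.3800, -0.1282)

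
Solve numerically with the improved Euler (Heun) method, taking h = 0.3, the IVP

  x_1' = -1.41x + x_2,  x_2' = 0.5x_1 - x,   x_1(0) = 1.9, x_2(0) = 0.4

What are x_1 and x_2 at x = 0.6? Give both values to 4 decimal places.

2.0351, 0.8190

Heun on (x_1,x_2): k1 = f(x_n, state_n); k2 = f(x_n + h, state_n + h·k1); state_{n+1} = state_n + (h/2)·(k1 + k2).
0.000000: (1.900000, 0.400000)
  k1 = (0.400000, 0.950000)
  predictor → (2.020000, 0.685000)
  k2 = (0.262000, 0.710000)
  → (1.999300, 0.649000)
0.300000: (1.999300, 0.649000)
  k1 = (0.226000, 0.699650)
  predictor → (2.067100, 0.858895)
  k2 = (0.012895, 0.433550)
  → (2.035134, 0.818980)
(x_1(0.6), x_2(0.6)) ≈ (2.0351, 0.8190)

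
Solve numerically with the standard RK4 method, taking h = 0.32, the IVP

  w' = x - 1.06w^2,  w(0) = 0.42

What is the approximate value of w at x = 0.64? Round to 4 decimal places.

RK4: k1 = f(x_n, w_n); k2 = f(x_n + h/2, w_n + (h/2)·k1); k3 = f(x_n + h/2, w_n + (h/2)·k2); k4 = f(x_n + h, w_n + h·k3); w_{n+1} = w_n + (h/6)·(k1 + 2k2 + 2k3 + k4).
x=0.000000, w=0.420000:
  k1 = f(0.000000, 0.420000) = -0.186984
  k2 = f(0.160000, 0.390083) = -0.001294
  k3 = f(0.160000, 0.419793) = -0.026800
  k4 = f(0.320000, 0.411424) = 0.140574
  w ← 0.420000 + (0.32/6)·(k1 + 2k2 + 2k3 + k4) = 0.414528
x=0.320000, w=0.414528:
  k1 = f(0.320000, 0.414528) = 0.137856
  k2 = f(0.480000, 0.436585) = 0.277957
  k3 = f(0.480000, 0.459001) = 0.256677
  k4 = f(0.640000, 0.496665) = 0.378524
  w ← 0.414528 + (0.32/6)·(k1 + 2k2 + 2k3 + k4) = 0.499096
w(0.64) ≈ 0.4991

0.4991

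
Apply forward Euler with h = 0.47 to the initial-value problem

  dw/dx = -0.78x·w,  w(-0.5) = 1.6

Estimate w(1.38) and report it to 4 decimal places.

Euler: w_{n+1} = w_n + h·f(x_n, w_n).
x=-0.500000, w=1.600000: f=0.624000 → w ← 1.600000 + 0.47·0.624000 = 1.893280
x=-0.030000, w=1.893280: f=0.044303 → w ← 1.893280 + 0.47·0.044303 = 1.914102
x=0.440000, w=1.914102: f=-0.656920 → w ← 1.914102 + 0.47·(-0.656920) = 1.605350
x=0.910000, w=1.605350: f=-1.139477 → w ← 1.605350 + 0.47·(-1.139477) = 1.069796
w(1.38) ≈ 1.0698

1.0698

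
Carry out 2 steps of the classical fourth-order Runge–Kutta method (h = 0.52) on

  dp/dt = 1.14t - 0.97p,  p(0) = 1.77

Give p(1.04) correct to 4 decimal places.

RK4: k1 = f(t_n, p_n); k2 = f(t_n + h/2, p_n + (h/2)·k1); k3 = f(t_n + h/2, p_n + (h/2)·k2); k4 = f(t_n + h, p_n + h·k3); p_{n+1} = p_n + (h/6)·(k1 + 2k2 + 2k3 + k4).
t=0.000000, p=1.770000:
  k1 = f(0.000000, 1.770000) = -1.716900
  k2 = f(0.260000, 1.323606) = -0.987498
  k3 = f(0.260000, 1.513251) = -1.171453
  k4 = f(0.520000, 1.160844) = -0.533219
  p ← 1.770000 + (0.52/6)·(k1 + 2k2 + 2k3 + k4) = 1.200772
t=0.520000, p=1.200772:
  k1 = f(0.520000, 1.200772) = -0.571948
  k2 = f(0.780000, 1.052065) = -0.131303
  k3 = f(0.780000, 1.166633) = -0.242434
  k4 = f(1.040000, 1.074706) = 0.143135
  p ← 1.200772 + (0.52/6)·(k1 + 2k2 + 2k3 + k4) = 1.098827
p(1.04) ≈ 1.0988

1.0988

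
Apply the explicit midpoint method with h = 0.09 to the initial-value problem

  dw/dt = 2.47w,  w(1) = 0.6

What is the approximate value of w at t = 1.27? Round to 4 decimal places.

1.1635

Midpoint: k1 = f(t_n, w_n); k2 = f(t_n + h/2, w_n + (h/2)·k1); w_{n+1} = w_n + h·k2.
t=1.000000, w=0.600000:
  k1 = f(1.000000, 0.600000) = 1.482000
  k2 = f(1.045000, 0.666690) = 1.646724
  w ← 0.600000 + 0.09·1.646724 = 0.748205
t=1.090000, w=0.748205:
  k1 = f(1.090000, 0.748205) = 1.848067
  k2 = f(1.135000, 0.831368) = 2.053479
  w ← 0.748205 + 0.09·2.053479 = 0.933018
t=1.180000, w=0.933018:
  k1 = f(1.180000, 0.933018) = 2.304555
  k2 = f(1.225000, 1.036723) = 2.560707
  w ← 0.933018 + 0.09·2.560707 = 1.163482
w(1.27) ≈ 1.1635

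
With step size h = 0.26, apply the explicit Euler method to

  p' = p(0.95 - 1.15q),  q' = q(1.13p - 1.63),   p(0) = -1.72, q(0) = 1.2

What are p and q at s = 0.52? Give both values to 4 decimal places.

-1.8662, 0.0108

Euler on (p,q): p_{n+1} = p_n + h·p', q_{n+1} = q_n + h·q'.
0.000000: (-1.720000, 1.200000); f=(0.739600, -4.288320) → (-1.527704, 0.085037)
0.260000: (-1.527704, 0.085037); f=(-1.301921, -0.285409) → (-1.866203, 0.010830)
(p(0.52), q(0.52)) ≈ (-1.8662, 0.0108)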